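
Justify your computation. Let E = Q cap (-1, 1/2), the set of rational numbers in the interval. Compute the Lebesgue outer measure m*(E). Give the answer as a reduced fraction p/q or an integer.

E = Q cap (-1, 1/2) is a subset of Q, which is countable. Enumerate Q = {q_1, q_2, ...}; for any eps > 0, cover q_k by the open interval (q_k - eps/2^(k+1), q_k + eps/2^(k+1)), of length eps/2^k. The total cover length is sum_{k>=1} eps/2^k = eps. Hence m*(E) <= m*(Q) <= eps for every eps > 0, and since outer measure is non-negative, m*(E) = 0.

0


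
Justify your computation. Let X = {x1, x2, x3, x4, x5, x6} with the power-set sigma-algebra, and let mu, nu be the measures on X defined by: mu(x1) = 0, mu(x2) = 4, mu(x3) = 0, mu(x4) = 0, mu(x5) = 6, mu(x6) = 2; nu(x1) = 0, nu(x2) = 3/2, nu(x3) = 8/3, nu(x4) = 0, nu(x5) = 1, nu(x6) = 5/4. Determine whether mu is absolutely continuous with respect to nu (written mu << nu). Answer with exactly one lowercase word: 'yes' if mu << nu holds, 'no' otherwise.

mu << nu means: every nu-null measurable set is also mu-null; equivalently, for every atom x, if nu({x}) = 0 then mu({x}) = 0.
Checking each atom:
  x1: nu = 0, mu = 0 -> consistent with mu << nu.
  x2: nu = 3/2 > 0 -> no constraint.
  x3: nu = 8/3 > 0 -> no constraint.
  x4: nu = 0, mu = 0 -> consistent with mu << nu.
  x5: nu = 1 > 0 -> no constraint.
  x6: nu = 5/4 > 0 -> no constraint.
No atom violates the condition. Therefore mu << nu.

yes


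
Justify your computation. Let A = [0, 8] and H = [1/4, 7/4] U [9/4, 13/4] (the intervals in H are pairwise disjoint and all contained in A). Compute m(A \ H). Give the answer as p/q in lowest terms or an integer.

The ambient interval has length m(A) = 8 - 0 = 8.
Since the holes are disjoint and sit inside A, by finite additivity
  m(H) = sum_i (b_i - a_i), and m(A \ H) = m(A) - m(H).
Computing the hole measures:
  m(H_1) = 7/4 - 1/4 = 3/2.
  m(H_2) = 13/4 - 9/4 = 1.
Summed: m(H) = 3/2 + 1 = 5/2.
So m(A \ H) = 8 - 5/2 = 11/2.

11/2


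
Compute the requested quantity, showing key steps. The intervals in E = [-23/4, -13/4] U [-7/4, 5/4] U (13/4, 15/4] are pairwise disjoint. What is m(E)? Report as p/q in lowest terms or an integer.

For pairwise disjoint intervals, m(union_i I_i) = sum_i m(I_i),
and m is invariant under swapping open/closed endpoints (single points have measure 0).
So m(E) = sum_i (b_i - a_i).
  I_1 has length -13/4 - (-23/4) = 5/2.
  I_2 has length 5/4 - (-7/4) = 3.
  I_3 has length 15/4 - 13/4 = 1/2.
Summing:
  m(E) = 5/2 + 3 + 1/2 = 6.

6


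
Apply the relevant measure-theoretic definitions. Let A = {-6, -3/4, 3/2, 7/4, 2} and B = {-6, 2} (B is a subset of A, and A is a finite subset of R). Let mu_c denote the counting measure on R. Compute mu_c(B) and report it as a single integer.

Counting measure assigns mu_c(E) = |E| (number of elements) when E is finite.
B has 2 element(s), so mu_c(B) = 2.

2


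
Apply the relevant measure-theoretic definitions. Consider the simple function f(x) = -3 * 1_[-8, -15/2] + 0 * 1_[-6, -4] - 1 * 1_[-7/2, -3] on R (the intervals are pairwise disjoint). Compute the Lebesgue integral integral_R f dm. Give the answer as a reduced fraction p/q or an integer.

For a simple function f = sum_i c_i * 1_{A_i} with disjoint A_i,
  integral f dm = sum_i c_i * m(A_i).
Lengths of the A_i:
  m(A_1) = -15/2 - (-8) = 1/2.
  m(A_2) = -4 - (-6) = 2.
  m(A_3) = -3 - (-7/2) = 1/2.
Contributions c_i * m(A_i):
  (-3) * (1/2) = -3/2.
  (0) * (2) = 0.
  (-1) * (1/2) = -1/2.
Total: -3/2 + 0 - 1/2 = -2.

-2


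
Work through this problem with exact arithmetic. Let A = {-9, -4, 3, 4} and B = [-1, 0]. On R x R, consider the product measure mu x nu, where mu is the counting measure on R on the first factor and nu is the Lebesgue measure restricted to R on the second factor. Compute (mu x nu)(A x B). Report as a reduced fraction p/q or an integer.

For a measurable rectangle A x B, the product measure satisfies
  (mu x nu)(A x B) = mu(A) * nu(B).
  mu(A) = 4.
  nu(B) = 1.
  (mu x nu)(A x B) = 4 * 1 = 4.

4


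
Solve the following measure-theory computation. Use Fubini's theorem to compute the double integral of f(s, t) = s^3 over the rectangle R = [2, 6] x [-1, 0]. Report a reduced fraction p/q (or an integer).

f(s, t) is a tensor product of a function of s and a function of t, and both factors are bounded continuous (hence Lebesgue integrable) on the rectangle, so Fubini's theorem applies:
  integral_R f d(m x m) = (integral_a1^b1 s^3 ds) * (integral_a2^b2 1 dt).
Inner integral in s: integral_{2}^{6} s^3 ds = (6^4 - 2^4)/4
  = 320.
Inner integral in t: integral_{-1}^{0} 1 dt = (0^1 - (-1)^1)/1
  = 1.
Product: (320) * (1) = 320.

320


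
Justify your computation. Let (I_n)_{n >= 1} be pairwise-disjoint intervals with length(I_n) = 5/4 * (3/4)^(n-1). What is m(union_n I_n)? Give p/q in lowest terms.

By countable additivity of the Lebesgue measure on pairwise disjoint measurable sets,
  m(union_{n >= 1} I_n) = sum_{n >= 1} m(I_n) = sum_{n >= 1} a * r^(n-1),
  with a = 5/4 and r = 3/4.
Since 0 < r = 3/4 < 1, the geometric series converges:
  sum_{n >= 1} a * r^(n-1) = a / (1 - r).
  = 5/4 / (1 - 3/4)
  = 5/4 / (1/4)
  = 5.

5


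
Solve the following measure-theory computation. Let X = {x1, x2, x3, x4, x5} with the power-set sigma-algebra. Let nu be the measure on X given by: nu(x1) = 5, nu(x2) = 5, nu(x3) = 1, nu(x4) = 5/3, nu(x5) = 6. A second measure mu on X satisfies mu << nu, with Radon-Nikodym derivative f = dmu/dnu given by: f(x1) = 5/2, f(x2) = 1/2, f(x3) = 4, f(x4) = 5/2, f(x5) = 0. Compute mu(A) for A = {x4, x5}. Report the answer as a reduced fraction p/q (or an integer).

By the defining property of the Radon-Nikodym derivative, for every measurable set A,
  mu(A) = integral_A f dnu.
Since nu is a discrete measure concentrated on the atoms of X, the integral over A reduces to the sum
  mu(A) = sum_{x in A} f(x) * nu({x}).
Computing each term:
  x4: f(x4) * nu(x4) = 5/2 * 5/3 = 25/6.
  x5: f(x5) * nu(x5) = 0 * 6 = 0.
Summing: mu(A) = 25/6 + 0 = 25/6.

25/6


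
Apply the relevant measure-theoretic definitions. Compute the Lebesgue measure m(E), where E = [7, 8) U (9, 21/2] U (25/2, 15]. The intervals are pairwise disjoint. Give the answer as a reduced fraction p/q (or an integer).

For pairwise disjoint intervals, m(union_i I_i) = sum_i m(I_i),
and m is invariant under swapping open/closed endpoints (single points have measure 0).
So m(E) = sum_i (b_i - a_i).
  I_1 has length 8 - 7 = 1.
  I_2 has length 21/2 - 9 = 3/2.
  I_3 has length 15 - 25/2 = 5/2.
Summing:
  m(E) = 1 + 3/2 + 5/2 = 5.

5


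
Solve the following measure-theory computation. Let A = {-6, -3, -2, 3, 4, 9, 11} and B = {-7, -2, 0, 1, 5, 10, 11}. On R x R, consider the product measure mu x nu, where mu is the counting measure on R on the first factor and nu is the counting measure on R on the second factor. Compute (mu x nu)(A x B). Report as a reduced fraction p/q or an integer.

For a measurable rectangle A x B, the product measure satisfies
  (mu x nu)(A x B) = mu(A) * nu(B).
  mu(A) = 7.
  nu(B) = 7.
  (mu x nu)(A x B) = 7 * 7 = 49.

49


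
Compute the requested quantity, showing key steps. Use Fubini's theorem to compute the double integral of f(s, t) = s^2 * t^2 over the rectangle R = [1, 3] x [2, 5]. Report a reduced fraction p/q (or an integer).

f(s, t) is a tensor product of a function of s and a function of t, and both factors are bounded continuous (hence Lebesgue integrable) on the rectangle, so Fubini's theorem applies:
  integral_R f d(m x m) = (integral_a1^b1 s^2 ds) * (integral_a2^b2 t^2 dt).
Inner integral in s: integral_{1}^{3} s^2 ds = (3^3 - 1^3)/3
  = 26/3.
Inner integral in t: integral_{2}^{5} t^2 dt = (5^3 - 2^3)/3
  = 39.
Product: (26/3) * (39) = 338.

338


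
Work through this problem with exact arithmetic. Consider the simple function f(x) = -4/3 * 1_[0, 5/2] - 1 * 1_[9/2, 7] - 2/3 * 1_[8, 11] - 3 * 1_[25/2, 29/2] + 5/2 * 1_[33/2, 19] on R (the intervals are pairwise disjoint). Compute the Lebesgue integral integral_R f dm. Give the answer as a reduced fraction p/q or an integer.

For a simple function f = sum_i c_i * 1_{A_i} with disjoint A_i,
  integral f dm = sum_i c_i * m(A_i).
Lengths of the A_i:
  m(A_1) = 5/2 - 0 = 5/2.
  m(A_2) = 7 - 9/2 = 5/2.
  m(A_3) = 11 - 8 = 3.
  m(A_4) = 29/2 - 25/2 = 2.
  m(A_5) = 19 - 33/2 = 5/2.
Contributions c_i * m(A_i):
  (-4/3) * (5/2) = -10/3.
  (-1) * (5/2) = -5/2.
  (-2/3) * (3) = -2.
  (-3) * (2) = -6.
  (5/2) * (5/2) = 25/4.
Total: -10/3 - 5/2 - 2 - 6 + 25/4 = -91/12.

-91/12


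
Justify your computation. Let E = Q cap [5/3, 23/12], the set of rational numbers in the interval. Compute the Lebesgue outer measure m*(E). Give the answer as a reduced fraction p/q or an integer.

E = Q cap [5/3, 23/12] is a subset of Q, which is countable. Enumerate Q = {q_1, q_2, ...}; for any eps > 0, cover q_k by the open interval (q_k - eps/2^(k+1), q_k + eps/2^(k+1)), of length eps/2^k. The total cover length is sum_{k>=1} eps/2^k = eps. Hence m*(E) <= m*(Q) <= eps for every eps > 0, and since outer measure is non-negative, m*(E) = 0.

0


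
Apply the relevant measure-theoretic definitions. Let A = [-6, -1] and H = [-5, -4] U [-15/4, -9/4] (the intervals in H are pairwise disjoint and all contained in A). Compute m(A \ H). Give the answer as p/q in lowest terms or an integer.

The ambient interval has length m(A) = -1 - (-6) = 5.
Since the holes are disjoint and sit inside A, by finite additivity
  m(H) = sum_i (b_i - a_i), and m(A \ H) = m(A) - m(H).
Computing the hole measures:
  m(H_1) = -4 - (-5) = 1.
  m(H_2) = -9/4 - (-15/4) = 3/2.
Summed: m(H) = 1 + 3/2 = 5/2.
So m(A \ H) = 5 - 5/2 = 5/2.

5/2


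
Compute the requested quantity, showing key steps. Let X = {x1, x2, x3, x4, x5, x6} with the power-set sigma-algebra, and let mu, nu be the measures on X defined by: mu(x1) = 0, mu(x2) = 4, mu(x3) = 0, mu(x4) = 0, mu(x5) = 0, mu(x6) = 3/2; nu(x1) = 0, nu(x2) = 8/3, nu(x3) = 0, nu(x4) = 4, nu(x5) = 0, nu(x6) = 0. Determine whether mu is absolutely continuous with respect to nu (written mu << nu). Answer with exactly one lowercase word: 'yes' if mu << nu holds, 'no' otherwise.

mu << nu means: every nu-null measurable set is also mu-null; equivalently, for every atom x, if nu({x}) = 0 then mu({x}) = 0.
Checking each atom:
  x1: nu = 0, mu = 0 -> consistent with mu << nu.
  x2: nu = 8/3 > 0 -> no constraint.
  x3: nu = 0, mu = 0 -> consistent with mu << nu.
  x4: nu = 4 > 0 -> no constraint.
  x5: nu = 0, mu = 0 -> consistent with mu << nu.
  x6: nu = 0, mu = 3/2 > 0 -> violates mu << nu.
The atom(s) x6 violate the condition (nu = 0 but mu > 0). Therefore mu is NOT absolutely continuous w.r.t. nu.

no


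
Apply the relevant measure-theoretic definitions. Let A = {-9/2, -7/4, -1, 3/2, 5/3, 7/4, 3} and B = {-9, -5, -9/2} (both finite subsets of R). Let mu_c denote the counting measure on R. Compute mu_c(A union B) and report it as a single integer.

Counting measure on a finite set equals cardinality. By inclusion-exclusion, |A union B| = |A| + |B| - |A cap B|.
|A| = 7, |B| = 3, |A cap B| = 1.
So mu_c(A union B) = 7 + 3 - 1 = 9.

9


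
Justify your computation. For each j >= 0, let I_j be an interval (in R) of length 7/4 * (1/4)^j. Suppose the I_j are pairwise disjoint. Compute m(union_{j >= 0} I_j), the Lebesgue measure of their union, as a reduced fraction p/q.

By countable additivity of the Lebesgue measure on pairwise disjoint measurable sets,
  m(union_{j >= 0} I_j) = sum_{j >= 0} m(I_j) = sum_{j >= 0} a * r^j,
  with a = 7/4 and r = 1/4.
Since 0 < r = 1/4 < 1, the geometric series converges:
  sum_{j >= 0} a * r^j = a / (1 - r).
  = 7/4 / (1 - 1/4)
  = 7/4 / (3/4)
  = 7/3.

7/3


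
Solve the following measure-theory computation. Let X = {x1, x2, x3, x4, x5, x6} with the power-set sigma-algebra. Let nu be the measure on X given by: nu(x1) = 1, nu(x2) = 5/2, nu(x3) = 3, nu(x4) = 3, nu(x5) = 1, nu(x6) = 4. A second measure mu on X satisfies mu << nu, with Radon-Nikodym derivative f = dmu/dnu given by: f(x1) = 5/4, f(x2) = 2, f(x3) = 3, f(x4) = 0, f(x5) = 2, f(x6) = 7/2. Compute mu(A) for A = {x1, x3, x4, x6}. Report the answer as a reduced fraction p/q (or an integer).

By the defining property of the Radon-Nikodym derivative, for every measurable set A,
  mu(A) = integral_A f dnu.
Since nu is a discrete measure concentrated on the atoms of X, the integral over A reduces to the sum
  mu(A) = sum_{x in A} f(x) * nu({x}).
Computing each term:
  x1: f(x1) * nu(x1) = 5/4 * 1 = 5/4.
  x3: f(x3) * nu(x3) = 3 * 3 = 9.
  x4: f(x4) * nu(x4) = 0 * 3 = 0.
  x6: f(x6) * nu(x6) = 7/2 * 4 = 14.
Summing: mu(A) = 5/4 + 9 + 0 + 14 = 97/4.

97/4


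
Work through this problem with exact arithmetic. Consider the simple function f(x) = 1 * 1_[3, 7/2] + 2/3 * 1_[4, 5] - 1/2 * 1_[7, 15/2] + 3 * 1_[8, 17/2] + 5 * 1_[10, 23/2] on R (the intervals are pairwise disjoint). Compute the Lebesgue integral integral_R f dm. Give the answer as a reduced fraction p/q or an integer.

For a simple function f = sum_i c_i * 1_{A_i} with disjoint A_i,
  integral f dm = sum_i c_i * m(A_i).
Lengths of the A_i:
  m(A_1) = 7/2 - 3 = 1/2.
  m(A_2) = 5 - 4 = 1.
  m(A_3) = 15/2 - 7 = 1/2.
  m(A_4) = 17/2 - 8 = 1/2.
  m(A_5) = 23/2 - 10 = 3/2.
Contributions c_i * m(A_i):
  (1) * (1/2) = 1/2.
  (2/3) * (1) = 2/3.
  (-1/2) * (1/2) = -1/4.
  (3) * (1/2) = 3/2.
  (5) * (3/2) = 15/2.
Total: 1/2 + 2/3 - 1/4 + 3/2 + 15/2 = 119/12.

119/12


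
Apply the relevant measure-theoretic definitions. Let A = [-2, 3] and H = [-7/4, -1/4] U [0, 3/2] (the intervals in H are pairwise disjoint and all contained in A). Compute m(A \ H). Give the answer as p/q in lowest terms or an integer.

The ambient interval has length m(A) = 3 - (-2) = 5.
Since the holes are disjoint and sit inside A, by finite additivity
  m(H) = sum_i (b_i - a_i), and m(A \ H) = m(A) - m(H).
Computing the hole measures:
  m(H_1) = -1/4 - (-7/4) = 3/2.
  m(H_2) = 3/2 - 0 = 3/2.
Summed: m(H) = 3/2 + 3/2 = 3.
So m(A \ H) = 5 - 3 = 2.

2


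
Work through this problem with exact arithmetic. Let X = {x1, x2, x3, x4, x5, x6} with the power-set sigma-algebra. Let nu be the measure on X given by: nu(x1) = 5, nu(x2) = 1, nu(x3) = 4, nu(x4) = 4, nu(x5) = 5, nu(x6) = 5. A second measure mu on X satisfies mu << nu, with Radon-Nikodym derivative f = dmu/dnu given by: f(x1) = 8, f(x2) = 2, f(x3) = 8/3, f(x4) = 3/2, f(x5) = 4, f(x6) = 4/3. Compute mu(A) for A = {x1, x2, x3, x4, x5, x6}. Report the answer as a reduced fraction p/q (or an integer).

By the defining property of the Radon-Nikodym derivative, for every measurable set A,
  mu(A) = integral_A f dnu.
Since nu is a discrete measure concentrated on the atoms of X, the integral over A reduces to the sum
  mu(A) = sum_{x in A} f(x) * nu({x}).
Computing each term:
  x1: f(x1) * nu(x1) = 8 * 5 = 40.
  x2: f(x2) * nu(x2) = 2 * 1 = 2.
  x3: f(x3) * nu(x3) = 8/3 * 4 = 32/3.
  x4: f(x4) * nu(x4) = 3/2 * 4 = 6.
  x5: f(x5) * nu(x5) = 4 * 5 = 20.
  x6: f(x6) * nu(x6) = 4/3 * 5 = 20/3.
Summing: mu(A) = 40 + 2 + 32/3 + 6 + 20 + 20/3 = 256/3.

256/3


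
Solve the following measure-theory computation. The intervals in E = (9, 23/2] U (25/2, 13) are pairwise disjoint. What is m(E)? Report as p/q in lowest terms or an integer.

For pairwise disjoint intervals, m(union_i I_i) = sum_i m(I_i),
and m is invariant under swapping open/closed endpoints (single points have measure 0).
So m(E) = sum_i (b_i - a_i).
  I_1 has length 23/2 - 9 = 5/2.
  I_2 has length 13 - 25/2 = 1/2.
Summing:
  m(E) = 5/2 + 1/2 = 3.

3


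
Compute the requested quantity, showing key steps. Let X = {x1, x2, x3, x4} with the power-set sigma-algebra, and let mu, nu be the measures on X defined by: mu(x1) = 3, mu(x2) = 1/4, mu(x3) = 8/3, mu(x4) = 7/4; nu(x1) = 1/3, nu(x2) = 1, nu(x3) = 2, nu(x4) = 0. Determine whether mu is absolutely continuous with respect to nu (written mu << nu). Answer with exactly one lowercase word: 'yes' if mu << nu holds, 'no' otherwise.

mu << nu means: every nu-null measurable set is also mu-null; equivalently, for every atom x, if nu({x}) = 0 then mu({x}) = 0.
Checking each atom:
  x1: nu = 1/3 > 0 -> no constraint.
  x2: nu = 1 > 0 -> no constraint.
  x3: nu = 2 > 0 -> no constraint.
  x4: nu = 0, mu = 7/4 > 0 -> violates mu << nu.
The atom(s) x4 violate the condition (nu = 0 but mu > 0). Therefore mu is NOT absolutely continuous w.r.t. nu.

no


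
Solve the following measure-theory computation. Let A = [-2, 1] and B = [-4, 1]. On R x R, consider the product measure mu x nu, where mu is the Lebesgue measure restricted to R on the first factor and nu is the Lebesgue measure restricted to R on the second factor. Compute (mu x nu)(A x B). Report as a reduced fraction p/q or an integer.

For a measurable rectangle A x B, the product measure satisfies
  (mu x nu)(A x B) = mu(A) * nu(B).
  mu(A) = 3.
  nu(B) = 5.
  (mu x nu)(A x B) = 3 * 5 = 15.

15


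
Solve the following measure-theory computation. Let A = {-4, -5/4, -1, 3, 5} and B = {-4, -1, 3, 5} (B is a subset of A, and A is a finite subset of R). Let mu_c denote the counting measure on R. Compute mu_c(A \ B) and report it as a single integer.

Counting measure assigns mu_c(E) = |E| (number of elements) when E is finite. For B subset A, A \ B is the set of elements of A not in B, so |A \ B| = |A| - |B|.
|A| = 5, |B| = 4, so mu_c(A \ B) = 5 - 4 = 1.

1


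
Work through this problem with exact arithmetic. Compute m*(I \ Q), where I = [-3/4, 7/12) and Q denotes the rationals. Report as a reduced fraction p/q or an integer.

The interval I = [-3/4, 7/12) has m(I) = 7/12 - (-3/4) = 4/3 (endpoints are measure-zero, so open/closed/half-open agree). Write I = (I cap Q) u (I \ Q). The rationals in I are countable, so m*(I cap Q) = 0 (cover each rational by intervals whose total length is arbitrarily small). By countable subadditivity m*(I) <= m*(I cap Q) + m*(I \ Q), hence m*(I \ Q) >= m(I) = 4/3. The reverse inequality m*(I \ Q) <= m*(I) = 4/3 is trivial since (I \ Q) is a subset of I. Therefore m*(I \ Q) = 4/3.

4/3


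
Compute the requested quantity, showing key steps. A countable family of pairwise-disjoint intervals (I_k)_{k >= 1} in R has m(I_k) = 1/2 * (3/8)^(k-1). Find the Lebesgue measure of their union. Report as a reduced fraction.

By countable additivity of the Lebesgue measure on pairwise disjoint measurable sets,
  m(union_{k >= 1} I_k) = sum_{k >= 1} m(I_k) = sum_{k >= 1} a * r^(k-1),
  with a = 1/2 and r = 3/8.
Since 0 < r = 3/8 < 1, the geometric series converges:
  sum_{k >= 1} a * r^(k-1) = a / (1 - r).
  = 1/2 / (1 - 3/8)
  = 1/2 / (5/8)
  = 4/5.

4/5


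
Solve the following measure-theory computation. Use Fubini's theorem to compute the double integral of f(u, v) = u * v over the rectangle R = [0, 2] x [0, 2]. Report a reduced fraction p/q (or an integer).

f(u, v) is a tensor product of a function of u and a function of v, and both factors are bounded continuous (hence Lebesgue integrable) on the rectangle, so Fubini's theorem applies:
  integral_R f d(m x m) = (integral_a1^b1 u du) * (integral_a2^b2 v dv).
Inner integral in u: integral_{0}^{2} u du = (2^2 - 0^2)/2
  = 2.
Inner integral in v: integral_{0}^{2} v dv = (2^2 - 0^2)/2
  = 2.
Product: (2) * (2) = 4.

4


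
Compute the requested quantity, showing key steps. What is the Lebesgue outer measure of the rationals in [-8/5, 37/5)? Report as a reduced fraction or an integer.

The set Q cap [-8/5, 37/5) is countable (a subset of the countable set Q). Lebesgue outer measure of any countable set is 0: each singleton {q} has m*({q}) = 0, and by countable subadditivity m*(union_k {q_k}) <= sum_k m*({q_k}) = sum_k 0 = 0. The reverse inequality m*(E) >= 0 is automatic. So m*(Q cap [-8/5, 37/5)) = 0.

0


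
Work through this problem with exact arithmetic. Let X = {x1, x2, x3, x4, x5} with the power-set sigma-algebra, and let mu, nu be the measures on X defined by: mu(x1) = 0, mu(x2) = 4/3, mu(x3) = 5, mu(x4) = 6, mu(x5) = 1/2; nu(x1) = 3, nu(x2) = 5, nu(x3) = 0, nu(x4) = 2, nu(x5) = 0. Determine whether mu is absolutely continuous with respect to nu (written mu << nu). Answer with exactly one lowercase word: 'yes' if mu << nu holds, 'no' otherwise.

mu << nu means: every nu-null measurable set is also mu-null; equivalently, for every atom x, if nu({x}) = 0 then mu({x}) = 0.
Checking each atom:
  x1: nu = 3 > 0 -> no constraint.
  x2: nu = 5 > 0 -> no constraint.
  x3: nu = 0, mu = 5 > 0 -> violates mu << nu.
  x4: nu = 2 > 0 -> no constraint.
  x5: nu = 0, mu = 1/2 > 0 -> violates mu << nu.
The atom(s) x3, x5 violate the condition (nu = 0 but mu > 0). Therefore mu is NOT absolutely continuous w.r.t. nu.

no


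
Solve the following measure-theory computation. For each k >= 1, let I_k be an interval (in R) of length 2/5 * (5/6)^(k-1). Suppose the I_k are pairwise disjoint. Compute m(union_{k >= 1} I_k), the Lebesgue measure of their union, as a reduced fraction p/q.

By countable additivity of the Lebesgue measure on pairwise disjoint measurable sets,
  m(union_{k >= 1} I_k) = sum_{k >= 1} m(I_k) = sum_{k >= 1} a * r^(k-1),
  with a = 2/5 and r = 5/6.
Since 0 < r = 5/6 < 1, the geometric series converges:
  sum_{k >= 1} a * r^(k-1) = a / (1 - r).
  = 2/5 / (1 - 5/6)
  = 2/5 / (1/6)
  = 12/5.

12/5


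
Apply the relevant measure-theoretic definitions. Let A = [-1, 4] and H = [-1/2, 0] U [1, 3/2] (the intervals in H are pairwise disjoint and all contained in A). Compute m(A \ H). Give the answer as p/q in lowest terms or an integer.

The ambient interval has length m(A) = 4 - (-1) = 5.
Since the holes are disjoint and sit inside A, by finite additivity
  m(H) = sum_i (b_i - a_i), and m(A \ H) = m(A) - m(H).
Computing the hole measures:
  m(H_1) = 0 - (-1/2) = 1/2.
  m(H_2) = 3/2 - 1 = 1/2.
Summed: m(H) = 1/2 + 1/2 = 1.
So m(A \ H) = 5 - 1 = 4.

4


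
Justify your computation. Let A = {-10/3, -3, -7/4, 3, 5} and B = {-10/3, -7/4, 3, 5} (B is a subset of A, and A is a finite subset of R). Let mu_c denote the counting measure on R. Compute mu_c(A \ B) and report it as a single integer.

Counting measure assigns mu_c(E) = |E| (number of elements) when E is finite. For B subset A, A \ B is the set of elements of A not in B, so |A \ B| = |A| - |B|.
|A| = 5, |B| = 4, so mu_c(A \ B) = 5 - 4 = 1.

1


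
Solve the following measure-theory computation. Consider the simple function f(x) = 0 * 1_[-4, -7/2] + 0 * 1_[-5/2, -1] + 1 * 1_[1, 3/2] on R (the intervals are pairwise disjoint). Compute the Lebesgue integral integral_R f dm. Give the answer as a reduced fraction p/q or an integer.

For a simple function f = sum_i c_i * 1_{A_i} with disjoint A_i,
  integral f dm = sum_i c_i * m(A_i).
Lengths of the A_i:
  m(A_1) = -7/2 - (-4) = 1/2.
  m(A_2) = -1 - (-5/2) = 3/2.
  m(A_3) = 3/2 - 1 = 1/2.
Contributions c_i * m(A_i):
  (0) * (1/2) = 0.
  (0) * (3/2) = 0.
  (1) * (1/2) = 1/2.
Total: 0 + 0 + 1/2 = 1/2.

1/2


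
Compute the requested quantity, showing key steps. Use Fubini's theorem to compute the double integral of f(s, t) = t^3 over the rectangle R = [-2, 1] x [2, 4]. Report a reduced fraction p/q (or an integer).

f(s, t) is a tensor product of a function of s and a function of t, and both factors are bounded continuous (hence Lebesgue integrable) on the rectangle, so Fubini's theorem applies:
  integral_R f d(m x m) = (integral_a1^b1 1 ds) * (integral_a2^b2 t^3 dt).
Inner integral in s: integral_{-2}^{1} 1 ds = (1^1 - (-2)^1)/1
  = 3.
Inner integral in t: integral_{2}^{4} t^3 dt = (4^4 - 2^4)/4
  = 60.
Product: (3) * (60) = 180.

180


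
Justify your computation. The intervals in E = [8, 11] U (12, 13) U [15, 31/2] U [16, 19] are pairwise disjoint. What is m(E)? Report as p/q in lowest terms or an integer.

For pairwise disjoint intervals, m(union_i I_i) = sum_i m(I_i),
and m is invariant under swapping open/closed endpoints (single points have measure 0).
So m(E) = sum_i (b_i - a_i).
  I_1 has length 11 - 8 = 3.
  I_2 has length 13 - 12 = 1.
  I_3 has length 31/2 - 15 = 1/2.
  I_4 has length 19 - 16 = 3.
Summing:
  m(E) = 3 + 1 + 1/2 + 3 = 15/2.

15/2


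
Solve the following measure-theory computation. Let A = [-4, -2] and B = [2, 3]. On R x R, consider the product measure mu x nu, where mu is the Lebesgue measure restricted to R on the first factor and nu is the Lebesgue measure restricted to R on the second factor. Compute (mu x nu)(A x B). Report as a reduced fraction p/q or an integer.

For a measurable rectangle A x B, the product measure satisfies
  (mu x nu)(A x B) = mu(A) * nu(B).
  mu(A) = 2.
  nu(B) = 1.
  (mu x nu)(A x B) = 2 * 1 = 2.

2


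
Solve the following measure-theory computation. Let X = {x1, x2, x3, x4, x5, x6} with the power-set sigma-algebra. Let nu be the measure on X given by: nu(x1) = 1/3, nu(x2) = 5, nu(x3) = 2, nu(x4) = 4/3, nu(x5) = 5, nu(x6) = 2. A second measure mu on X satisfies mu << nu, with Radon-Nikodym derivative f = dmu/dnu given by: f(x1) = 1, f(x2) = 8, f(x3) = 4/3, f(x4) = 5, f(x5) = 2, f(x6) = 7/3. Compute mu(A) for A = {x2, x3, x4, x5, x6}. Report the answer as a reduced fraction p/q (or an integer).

By the defining property of the Radon-Nikodym derivative, for every measurable set A,
  mu(A) = integral_A f dnu.
Since nu is a discrete measure concentrated on the atoms of X, the integral over A reduces to the sum
  mu(A) = sum_{x in A} f(x) * nu({x}).
Computing each term:
  x2: f(x2) * nu(x2) = 8 * 5 = 40.
  x3: f(x3) * nu(x3) = 4/3 * 2 = 8/3.
  x4: f(x4) * nu(x4) = 5 * 4/3 = 20/3.
  x5: f(x5) * nu(x5) = 2 * 5 = 10.
  x6: f(x6) * nu(x6) = 7/3 * 2 = 14/3.
Summing: mu(A) = 40 + 8/3 + 20/3 + 10 + 14/3 = 64.

64


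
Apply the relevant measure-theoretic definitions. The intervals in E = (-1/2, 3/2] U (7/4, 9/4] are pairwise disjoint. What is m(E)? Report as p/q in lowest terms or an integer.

For pairwise disjoint intervals, m(union_i I_i) = sum_i m(I_i),
and m is invariant under swapping open/closed endpoints (single points have measure 0).
So m(E) = sum_i (b_i - a_i).
  I_1 has length 3/2 - (-1/2) = 2.
  I_2 has length 9/4 - 7/4 = 1/2.
Summing:
  m(E) = 2 + 1/2 = 5/2.

5/2


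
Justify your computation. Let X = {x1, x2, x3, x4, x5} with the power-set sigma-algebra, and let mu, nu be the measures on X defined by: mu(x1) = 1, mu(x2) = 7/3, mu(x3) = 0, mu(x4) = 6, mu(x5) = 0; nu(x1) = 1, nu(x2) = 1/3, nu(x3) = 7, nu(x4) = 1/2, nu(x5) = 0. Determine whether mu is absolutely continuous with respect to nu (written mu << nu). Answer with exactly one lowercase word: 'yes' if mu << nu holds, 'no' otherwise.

mu << nu means: every nu-null measurable set is also mu-null; equivalently, for every atom x, if nu({x}) = 0 then mu({x}) = 0.
Checking each atom:
  x1: nu = 1 > 0 -> no constraint.
  x2: nu = 1/3 > 0 -> no constraint.
  x3: nu = 7 > 0 -> no constraint.
  x4: nu = 1/2 > 0 -> no constraint.
  x5: nu = 0, mu = 0 -> consistent with mu << nu.
No atom violates the condition. Therefore mu << nu.

yes


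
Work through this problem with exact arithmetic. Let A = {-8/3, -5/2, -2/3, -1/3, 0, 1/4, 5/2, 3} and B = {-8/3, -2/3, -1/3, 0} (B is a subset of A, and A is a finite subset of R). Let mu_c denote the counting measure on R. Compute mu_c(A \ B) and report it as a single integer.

Counting measure assigns mu_c(E) = |E| (number of elements) when E is finite. For B subset A, A \ B is the set of elements of A not in B, so |A \ B| = |A| - |B|.
|A| = 8, |B| = 4, so mu_c(A \ B) = 8 - 4 = 4.

4


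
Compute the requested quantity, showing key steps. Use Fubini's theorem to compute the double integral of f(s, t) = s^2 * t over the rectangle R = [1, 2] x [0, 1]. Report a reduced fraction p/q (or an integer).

f(s, t) is a tensor product of a function of s and a function of t, and both factors are bounded continuous (hence Lebesgue integrable) on the rectangle, so Fubini's theorem applies:
  integral_R f d(m x m) = (integral_a1^b1 s^2 ds) * (integral_a2^b2 t dt).
Inner integral in s: integral_{1}^{2} s^2 ds = (2^3 - 1^3)/3
  = 7/3.
Inner integral in t: integral_{0}^{1} t dt = (1^2 - 0^2)/2
  = 1/2.
Product: (7/3) * (1/2) = 7/6.

7/6


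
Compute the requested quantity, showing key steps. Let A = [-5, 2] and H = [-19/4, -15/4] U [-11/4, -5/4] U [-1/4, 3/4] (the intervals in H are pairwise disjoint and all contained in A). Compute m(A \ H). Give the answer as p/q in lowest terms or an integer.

The ambient interval has length m(A) = 2 - (-5) = 7.
Since the holes are disjoint and sit inside A, by finite additivity
  m(H) = sum_i (b_i - a_i), and m(A \ H) = m(A) - m(H).
Computing the hole measures:
  m(H_1) = -15/4 - (-19/4) = 1.
  m(H_2) = -5/4 - (-11/4) = 3/2.
  m(H_3) = 3/4 - (-1/4) = 1.
Summed: m(H) = 1 + 3/2 + 1 = 7/2.
So m(A \ H) = 7 - 7/2 = 7/2.

7/2


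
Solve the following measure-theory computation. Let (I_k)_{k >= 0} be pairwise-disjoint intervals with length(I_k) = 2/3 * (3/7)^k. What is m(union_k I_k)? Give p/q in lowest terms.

By countable additivity of the Lebesgue measure on pairwise disjoint measurable sets,
  m(union_{k >= 0} I_k) = sum_{k >= 0} m(I_k) = sum_{k >= 0} a * r^k,
  with a = 2/3 and r = 3/7.
Since 0 < r = 3/7 < 1, the geometric series converges:
  sum_{k >= 0} a * r^k = a / (1 - r).
  = 2/3 / (1 - 3/7)
  = 2/3 / (4/7)
  = 7/6.

7/6


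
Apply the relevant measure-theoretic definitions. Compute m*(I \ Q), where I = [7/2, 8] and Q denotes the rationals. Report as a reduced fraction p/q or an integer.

The interval I = [7/2, 8] has m(I) = 8 - 7/2 = 9/2 (endpoints are measure-zero, so open/closed/half-open agree). Write I = (I cap Q) u (I \ Q). The rationals in I are countable, so m*(I cap Q) = 0 (cover each rational by intervals whose total length is arbitrarily small). By countable subadditivity m*(I) <= m*(I cap Q) + m*(I \ Q), hence m*(I \ Q) >= m(I) = 9/2. The reverse inequality m*(I \ Q) <= m*(I) = 9/2 is trivial since (I \ Q) is a subset of I. Therefore m*(I \ Q) = 9/2.

9/2


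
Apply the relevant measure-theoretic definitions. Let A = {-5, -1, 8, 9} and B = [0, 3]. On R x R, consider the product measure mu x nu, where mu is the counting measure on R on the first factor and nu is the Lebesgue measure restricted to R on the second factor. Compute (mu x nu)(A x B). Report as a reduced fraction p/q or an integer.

For a measurable rectangle A x B, the product measure satisfies
  (mu x nu)(A x B) = mu(A) * nu(B).
  mu(A) = 4.
  nu(B) = 3.
  (mu x nu)(A x B) = 4 * 3 = 12.

12


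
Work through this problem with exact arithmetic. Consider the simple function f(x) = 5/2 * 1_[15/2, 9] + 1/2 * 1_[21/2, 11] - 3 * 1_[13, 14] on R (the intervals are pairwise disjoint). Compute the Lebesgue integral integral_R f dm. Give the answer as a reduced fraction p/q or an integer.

For a simple function f = sum_i c_i * 1_{A_i} with disjoint A_i,
  integral f dm = sum_i c_i * m(A_i).
Lengths of the A_i:
  m(A_1) = 9 - 15/2 = 3/2.
  m(A_2) = 11 - 21/2 = 1/2.
  m(A_3) = 14 - 13 = 1.
Contributions c_i * m(A_i):
  (5/2) * (3/2) = 15/4.
  (1/2) * (1/2) = 1/4.
  (-3) * (1) = -3.
Total: 15/4 + 1/4 - 3 = 1.

1


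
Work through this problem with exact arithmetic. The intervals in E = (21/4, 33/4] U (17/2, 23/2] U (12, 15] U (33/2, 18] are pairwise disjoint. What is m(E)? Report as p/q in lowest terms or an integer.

For pairwise disjoint intervals, m(union_i I_i) = sum_i m(I_i),
and m is invariant under swapping open/closed endpoints (single points have measure 0).
So m(E) = sum_i (b_i - a_i).
  I_1 has length 33/4 - 21/4 = 3.
  I_2 has length 23/2 - 17/2 = 3.
  I_3 has length 15 - 12 = 3.
  I_4 has length 18 - 33/2 = 3/2.
Summing:
  m(E) = 3 + 3 + 3 + 3/2 = 21/2.

21/2


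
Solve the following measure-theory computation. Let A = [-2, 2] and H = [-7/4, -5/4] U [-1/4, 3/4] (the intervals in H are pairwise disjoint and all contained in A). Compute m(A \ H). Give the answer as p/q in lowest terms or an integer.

The ambient interval has length m(A) = 2 - (-2) = 4.
Since the holes are disjoint and sit inside A, by finite additivity
  m(H) = sum_i (b_i - a_i), and m(A \ H) = m(A) - m(H).
Computing the hole measures:
  m(H_1) = -5/4 - (-7/4) = 1/2.
  m(H_2) = 3/4 - (-1/4) = 1.
Summed: m(H) = 1/2 + 1 = 3/2.
So m(A \ H) = 4 - 3/2 = 5/2.

5/2


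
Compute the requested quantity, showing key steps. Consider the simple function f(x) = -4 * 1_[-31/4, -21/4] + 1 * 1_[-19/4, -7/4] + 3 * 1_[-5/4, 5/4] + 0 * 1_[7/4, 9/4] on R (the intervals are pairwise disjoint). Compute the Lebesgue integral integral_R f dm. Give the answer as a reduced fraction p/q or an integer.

For a simple function f = sum_i c_i * 1_{A_i} with disjoint A_i,
  integral f dm = sum_i c_i * m(A_i).
Lengths of the A_i:
  m(A_1) = -21/4 - (-31/4) = 5/2.
  m(A_2) = -7/4 - (-19/4) = 3.
  m(A_3) = 5/4 - (-5/4) = 5/2.
  m(A_4) = 9/4 - 7/4 = 1/2.
Contributions c_i * m(A_i):
  (-4) * (5/2) = -10.
  (1) * (3) = 3.
  (3) * (5/2) = 15/2.
  (0) * (1/2) = 0.
Total: -10 + 3 + 15/2 + 0 = 1/2.

1/2


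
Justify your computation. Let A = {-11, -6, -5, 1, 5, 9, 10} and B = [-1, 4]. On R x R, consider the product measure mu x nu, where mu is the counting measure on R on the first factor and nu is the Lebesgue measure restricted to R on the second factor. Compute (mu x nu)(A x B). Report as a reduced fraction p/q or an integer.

For a measurable rectangle A x B, the product measure satisfies
  (mu x nu)(A x B) = mu(A) * nu(B).
  mu(A) = 7.
  nu(B) = 5.
  (mu x nu)(A x B) = 7 * 5 = 35.

35


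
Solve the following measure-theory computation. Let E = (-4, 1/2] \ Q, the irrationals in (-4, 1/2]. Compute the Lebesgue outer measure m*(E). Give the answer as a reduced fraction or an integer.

The interval I = (-4, 1/2] has m(I) = 1/2 - (-4) = 9/2 (endpoints are measure-zero, so open/closed/half-open agree). Write I = (I cap Q) u (I \ Q). The rationals in I are countable, so m*(I cap Q) = 0 (cover each rational by intervals whose total length is arbitrarily small). By countable subadditivity m*(I) <= m*(I cap Q) + m*(I \ Q), hence m*(I \ Q) >= m(I) = 9/2. The reverse inequality m*(I \ Q) <= m*(I) = 9/2 is trivial since (I \ Q) is a subset of I. Therefore m*(I \ Q) = 9/2.

9/2


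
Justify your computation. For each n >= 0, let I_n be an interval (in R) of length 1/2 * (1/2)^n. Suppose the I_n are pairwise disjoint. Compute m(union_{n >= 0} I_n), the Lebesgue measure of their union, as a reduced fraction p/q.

By countable additivity of the Lebesgue measure on pairwise disjoint measurable sets,
  m(union_{n >= 0} I_n) = sum_{n >= 0} m(I_n) = sum_{n >= 0} a * r^n,
  with a = 1/2 and r = 1/2.
Since 0 < r = 1/2 < 1, the geometric series converges:
  sum_{n >= 0} a * r^n = a / (1 - r).
  = 1/2 / (1 - 1/2)
  = 1/2 / (1/2)
  = 1.

1


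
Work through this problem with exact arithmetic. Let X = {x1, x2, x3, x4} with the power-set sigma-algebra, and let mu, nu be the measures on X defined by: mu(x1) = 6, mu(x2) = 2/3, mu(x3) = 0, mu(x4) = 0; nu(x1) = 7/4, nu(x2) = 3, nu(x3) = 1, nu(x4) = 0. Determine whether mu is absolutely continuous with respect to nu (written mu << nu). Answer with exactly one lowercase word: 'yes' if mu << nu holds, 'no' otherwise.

mu << nu means: every nu-null measurable set is also mu-null; equivalently, for every atom x, if nu({x}) = 0 then mu({x}) = 0.
Checking each atom:
  x1: nu = 7/4 > 0 -> no constraint.
  x2: nu = 3 > 0 -> no constraint.
  x3: nu = 1 > 0 -> no constraint.
  x4: nu = 0, mu = 0 -> consistent with mu << nu.
No atom violates the condition. Therefore mu << nu.

yes


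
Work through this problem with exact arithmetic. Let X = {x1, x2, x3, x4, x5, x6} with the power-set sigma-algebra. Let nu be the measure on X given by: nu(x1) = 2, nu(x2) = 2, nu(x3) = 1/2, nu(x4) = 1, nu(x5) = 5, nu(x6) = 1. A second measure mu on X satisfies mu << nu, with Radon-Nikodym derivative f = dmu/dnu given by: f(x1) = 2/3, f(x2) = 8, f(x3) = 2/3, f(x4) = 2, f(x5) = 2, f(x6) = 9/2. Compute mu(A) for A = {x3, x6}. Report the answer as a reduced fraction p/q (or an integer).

By the defining property of the Radon-Nikodym derivative, for every measurable set A,
  mu(A) = integral_A f dnu.
Since nu is a discrete measure concentrated on the atoms of X, the integral over A reduces to the sum
  mu(A) = sum_{x in A} f(x) * nu({x}).
Computing each term:
  x3: f(x3) * nu(x3) = 2/3 * 1/2 = 1/3.
  x6: f(x6) * nu(x6) = 9/2 * 1 = 9/2.
Summing: mu(A) = 1/3 + 9/2 = 29/6.

29/6


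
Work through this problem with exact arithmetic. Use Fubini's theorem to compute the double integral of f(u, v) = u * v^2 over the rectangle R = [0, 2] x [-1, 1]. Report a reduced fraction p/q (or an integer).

f(u, v) is a tensor product of a function of u and a function of v, and both factors are bounded continuous (hence Lebesgue integrable) on the rectangle, so Fubini's theorem applies:
  integral_R f d(m x m) = (integral_a1^b1 u du) * (integral_a2^b2 v^2 dv).
Inner integral in u: integral_{0}^{2} u du = (2^2 - 0^2)/2
  = 2.
Inner integral in v: integral_{-1}^{1} v^2 dv = (1^3 - (-1)^3)/3
  = 2/3.
Product: (2) * (2/3) = 4/3.

4/3


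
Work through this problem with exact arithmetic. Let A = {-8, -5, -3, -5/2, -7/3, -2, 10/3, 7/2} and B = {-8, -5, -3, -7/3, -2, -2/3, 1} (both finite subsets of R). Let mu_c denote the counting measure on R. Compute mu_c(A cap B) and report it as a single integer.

Counting measure on a finite set equals cardinality. mu_c(A cap B) = |A cap B| (elements appearing in both).
Enumerating the elements of A that also lie in B gives 5 element(s).
So mu_c(A cap B) = 5.

5


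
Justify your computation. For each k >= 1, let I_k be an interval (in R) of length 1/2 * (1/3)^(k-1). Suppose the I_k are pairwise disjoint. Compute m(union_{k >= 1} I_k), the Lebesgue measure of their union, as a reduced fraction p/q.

By countable additivity of the Lebesgue measure on pairwise disjoint measurable sets,
  m(union_{k >= 1} I_k) = sum_{k >= 1} m(I_k) = sum_{k >= 1} a * r^(k-1),
  with a = 1/2 and r = 1/3.
Since 0 < r = 1/3 < 1, the geometric series converges:
  sum_{k >= 1} a * r^(k-1) = a / (1 - r).
  = 1/2 / (1 - 1/3)
  = 1/2 / (2/3)
  = 3/4.

3/4


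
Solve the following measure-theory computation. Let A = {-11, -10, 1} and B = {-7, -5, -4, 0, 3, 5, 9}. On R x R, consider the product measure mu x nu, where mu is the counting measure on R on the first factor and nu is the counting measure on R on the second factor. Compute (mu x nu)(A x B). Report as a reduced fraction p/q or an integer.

For a measurable rectangle A x B, the product measure satisfies
  (mu x nu)(A x B) = mu(A) * nu(B).
  mu(A) = 3.
  nu(B) = 7.
  (mu x nu)(A x B) = 3 * 7 = 21.

21


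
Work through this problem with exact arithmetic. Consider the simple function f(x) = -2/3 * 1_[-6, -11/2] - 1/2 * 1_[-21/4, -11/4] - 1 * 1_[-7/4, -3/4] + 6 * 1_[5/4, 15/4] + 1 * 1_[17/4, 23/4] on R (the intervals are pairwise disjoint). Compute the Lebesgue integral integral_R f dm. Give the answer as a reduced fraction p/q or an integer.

For a simple function f = sum_i c_i * 1_{A_i} with disjoint A_i,
  integral f dm = sum_i c_i * m(A_i).
Lengths of the A_i:
  m(A_1) = -11/2 - (-6) = 1/2.
  m(A_2) = -11/4 - (-21/4) = 5/2.
  m(A_3) = -3/4 - (-7/4) = 1.
  m(A_4) = 15/4 - 5/4 = 5/2.
  m(A_5) = 23/4 - 17/4 = 3/2.
Contributions c_i * m(A_i):
  (-2/3) * (1/2) = -1/3.
  (-1/2) * (5/2) = -5/4.
  (-1) * (1) = -1.
  (6) * (5/2) = 15.
  (1) * (3/2) = 3/2.
Total: -1/3 - 5/4 - 1 + 15 + 3/2 = 167/12.

167/12


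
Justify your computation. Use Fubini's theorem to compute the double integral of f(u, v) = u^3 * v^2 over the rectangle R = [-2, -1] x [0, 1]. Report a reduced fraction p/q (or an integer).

f(u, v) is a tensor product of a function of u and a function of v, and both factors are bounded continuous (hence Lebesgue integrable) on the rectangle, so Fubini's theorem applies:
  integral_R f d(m x m) = (integral_a1^b1 u^3 du) * (integral_a2^b2 v^2 dv).
Inner integral in u: integral_{-2}^{-1} u^3 du = ((-1)^4 - (-2)^4)/4
  = -15/4.
Inner integral in v: integral_{0}^{1} v^2 dv = (1^3 - 0^3)/3
  = 1/3.
Product: (-15/4) * (1/3) = -5/4.

-5/4


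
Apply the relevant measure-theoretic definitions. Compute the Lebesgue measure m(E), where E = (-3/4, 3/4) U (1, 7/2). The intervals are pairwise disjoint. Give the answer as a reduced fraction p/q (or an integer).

For pairwise disjoint intervals, m(union_i I_i) = sum_i m(I_i),
and m is invariant under swapping open/closed endpoints (single points have measure 0).
So m(E) = sum_i (b_i - a_i).
  I_1 has length 3/4 - (-3/4) = 3/2.
  I_2 has length 7/2 - 1 = 5/2.
Summing:
  m(E) = 3/2 + 5/2 = 4.

4
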